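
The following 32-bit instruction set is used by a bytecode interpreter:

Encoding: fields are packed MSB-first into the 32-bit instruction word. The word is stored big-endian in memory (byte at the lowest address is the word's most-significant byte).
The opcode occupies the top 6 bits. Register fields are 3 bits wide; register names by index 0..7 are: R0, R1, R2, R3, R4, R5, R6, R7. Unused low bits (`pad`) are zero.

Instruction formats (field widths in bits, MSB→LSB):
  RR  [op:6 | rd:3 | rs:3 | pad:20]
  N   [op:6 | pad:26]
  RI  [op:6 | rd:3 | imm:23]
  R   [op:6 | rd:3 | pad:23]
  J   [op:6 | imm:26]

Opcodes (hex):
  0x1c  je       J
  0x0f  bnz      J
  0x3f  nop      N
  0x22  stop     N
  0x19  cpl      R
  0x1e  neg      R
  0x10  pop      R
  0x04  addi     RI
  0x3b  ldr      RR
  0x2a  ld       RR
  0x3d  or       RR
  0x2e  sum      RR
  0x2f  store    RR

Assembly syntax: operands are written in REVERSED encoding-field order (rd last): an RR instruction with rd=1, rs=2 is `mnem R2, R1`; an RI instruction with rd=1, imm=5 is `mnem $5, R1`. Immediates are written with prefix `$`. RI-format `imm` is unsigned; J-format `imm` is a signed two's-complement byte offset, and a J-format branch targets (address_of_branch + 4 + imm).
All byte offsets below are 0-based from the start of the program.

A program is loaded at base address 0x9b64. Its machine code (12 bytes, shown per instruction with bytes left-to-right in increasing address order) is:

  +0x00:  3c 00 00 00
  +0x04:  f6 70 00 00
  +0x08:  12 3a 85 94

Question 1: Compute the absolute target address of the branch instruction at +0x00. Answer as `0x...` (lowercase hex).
0x9b68

+0x00: 3c 00 00 00 ⇒ word 0x3c000000 (big)
  op=0x3c000000>>26=0xf ⇒ bnz (J)
  imm@[25:0]=0x0 ⇒ $0
  target = base 0x9b64 + off 0x00 + 4 + imm 0 = 0x9b68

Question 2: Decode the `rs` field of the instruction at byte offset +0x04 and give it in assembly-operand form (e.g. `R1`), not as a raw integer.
@+04  big-endian(f6 70 00 00) = 0xf6700000
  opcode bits[31:26]=0x3d: or/RR
  [25:23] rd=4 = R4
  [22:20] rs=7 = R7

R7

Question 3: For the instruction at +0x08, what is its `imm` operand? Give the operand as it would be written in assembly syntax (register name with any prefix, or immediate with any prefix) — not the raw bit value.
[08] 12 3a 85 94 → 0x123a8594
  op=0x123a8594>>26=0x4 ⇒ addi (RI)
  rd@[25:23]=0x4 ⇒ R4
  imm@[22:0]=0x3a8594 ⇒ $3835284

$3835284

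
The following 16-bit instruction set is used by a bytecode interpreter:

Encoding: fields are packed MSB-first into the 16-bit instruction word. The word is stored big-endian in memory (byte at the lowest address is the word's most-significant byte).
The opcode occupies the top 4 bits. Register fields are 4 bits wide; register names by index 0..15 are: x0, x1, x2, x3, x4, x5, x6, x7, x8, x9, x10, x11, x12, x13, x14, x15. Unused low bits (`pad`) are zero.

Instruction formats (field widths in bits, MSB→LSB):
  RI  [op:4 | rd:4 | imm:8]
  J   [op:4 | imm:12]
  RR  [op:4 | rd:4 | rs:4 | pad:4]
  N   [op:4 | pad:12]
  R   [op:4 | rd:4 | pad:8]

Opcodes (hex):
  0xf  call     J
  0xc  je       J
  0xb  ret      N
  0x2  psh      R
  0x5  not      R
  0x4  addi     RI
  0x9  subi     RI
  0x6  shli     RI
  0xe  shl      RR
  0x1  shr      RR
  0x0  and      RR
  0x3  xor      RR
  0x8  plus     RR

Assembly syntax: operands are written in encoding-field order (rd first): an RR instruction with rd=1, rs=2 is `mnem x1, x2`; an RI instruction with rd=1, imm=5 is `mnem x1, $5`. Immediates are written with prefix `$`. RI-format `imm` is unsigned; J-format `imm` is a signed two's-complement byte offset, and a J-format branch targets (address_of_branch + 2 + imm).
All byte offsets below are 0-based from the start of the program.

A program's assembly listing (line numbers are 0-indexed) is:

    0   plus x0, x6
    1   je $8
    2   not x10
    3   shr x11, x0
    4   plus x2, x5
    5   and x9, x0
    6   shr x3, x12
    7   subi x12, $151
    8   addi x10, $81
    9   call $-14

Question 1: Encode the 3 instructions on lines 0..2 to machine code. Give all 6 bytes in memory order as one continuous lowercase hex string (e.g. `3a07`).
0. plus fields op=0x8:4|rd=0:4|rs=6:4|pad=0:4 → word 8060h → 80 60
1. je fields op=0xc:4|imm=8:12 → word c008h → c0 08
2. not fields op=0x5:4|rd=10:4|pad=0:8 → word 5a00h → 5a 00

8060c0085a00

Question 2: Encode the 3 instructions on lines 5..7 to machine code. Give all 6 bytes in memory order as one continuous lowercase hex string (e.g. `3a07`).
090013c09c97

5. and fields op=0x0:4|rd=9:4|rs=0:4|pad=0:4 → word 0900h → 09 00
6. shr fields op=0x1:4|rd=3:4|rs=12:4|pad=0:4 → word 13c0h → 13 c0
7. subi fields op=0x9:4|rd=12:4|imm=151:8 → word 9c97h → 9c 97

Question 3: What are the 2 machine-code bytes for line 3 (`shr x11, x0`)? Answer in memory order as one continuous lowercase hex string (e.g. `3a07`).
L3: shr op=0x1:4|rd=11:4|rs=0:4|pad=0:4 ⇒ 0x1b00 ⇒ big 1b 00

1b00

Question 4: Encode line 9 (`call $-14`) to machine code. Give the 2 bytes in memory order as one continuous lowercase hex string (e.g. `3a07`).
fff2

9. call fields op=0xf:4|imm=-14:12 → word fff2h → ff f2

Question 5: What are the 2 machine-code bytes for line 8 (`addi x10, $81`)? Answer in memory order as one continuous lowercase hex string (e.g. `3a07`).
line 8 (addi): pack op=0x4:4|rd=10:4|imm=81:8 = 0x4a51; big→ 4a 51

4a51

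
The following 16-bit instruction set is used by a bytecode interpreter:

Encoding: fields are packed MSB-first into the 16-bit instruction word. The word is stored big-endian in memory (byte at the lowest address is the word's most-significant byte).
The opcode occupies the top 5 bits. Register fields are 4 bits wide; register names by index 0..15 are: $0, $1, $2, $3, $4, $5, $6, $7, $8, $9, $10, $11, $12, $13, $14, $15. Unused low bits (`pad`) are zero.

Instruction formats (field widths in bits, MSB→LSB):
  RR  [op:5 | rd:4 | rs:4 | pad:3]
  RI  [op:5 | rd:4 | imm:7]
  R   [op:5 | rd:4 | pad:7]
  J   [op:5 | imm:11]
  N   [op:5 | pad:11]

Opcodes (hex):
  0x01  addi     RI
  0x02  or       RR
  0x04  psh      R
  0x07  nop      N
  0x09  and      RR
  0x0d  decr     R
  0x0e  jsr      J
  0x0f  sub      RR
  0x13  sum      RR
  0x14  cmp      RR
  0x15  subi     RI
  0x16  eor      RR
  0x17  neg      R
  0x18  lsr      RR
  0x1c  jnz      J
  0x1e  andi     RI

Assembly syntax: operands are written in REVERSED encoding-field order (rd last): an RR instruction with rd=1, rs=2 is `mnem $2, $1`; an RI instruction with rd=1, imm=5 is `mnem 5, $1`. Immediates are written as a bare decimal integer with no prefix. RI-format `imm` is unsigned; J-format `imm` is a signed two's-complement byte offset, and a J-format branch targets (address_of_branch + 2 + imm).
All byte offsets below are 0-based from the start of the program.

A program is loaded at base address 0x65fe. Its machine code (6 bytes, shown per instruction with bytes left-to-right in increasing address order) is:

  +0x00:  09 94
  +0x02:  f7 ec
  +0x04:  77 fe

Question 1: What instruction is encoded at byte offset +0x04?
off 0x04: read 77 fe as big → 0x77fe
  op=0x77fe>>11=0xe ⇒ jsr (J)
  [10:0] imm=2046 (s11→-2) = -2

jsr -2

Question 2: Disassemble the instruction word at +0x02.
andi 108, $15

@+02  big-endian(f7 ec) = 0xf7ec
  op=0xf7ec>>11=0x1e ⇒ andi (RI)
  rd@[10:7]=0xf ⇒ $15
  imm@[6:0]=0x6c ⇒ 108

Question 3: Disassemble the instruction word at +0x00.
+0x00: 09 94 ⇒ word 0x0994 (big)
  top 5b → 0x1 → addi [RI]
  rd@[10:7]=0x3 ⇒ $3
  imm@[6:0]=0x14 ⇒ 20

addi 20, $3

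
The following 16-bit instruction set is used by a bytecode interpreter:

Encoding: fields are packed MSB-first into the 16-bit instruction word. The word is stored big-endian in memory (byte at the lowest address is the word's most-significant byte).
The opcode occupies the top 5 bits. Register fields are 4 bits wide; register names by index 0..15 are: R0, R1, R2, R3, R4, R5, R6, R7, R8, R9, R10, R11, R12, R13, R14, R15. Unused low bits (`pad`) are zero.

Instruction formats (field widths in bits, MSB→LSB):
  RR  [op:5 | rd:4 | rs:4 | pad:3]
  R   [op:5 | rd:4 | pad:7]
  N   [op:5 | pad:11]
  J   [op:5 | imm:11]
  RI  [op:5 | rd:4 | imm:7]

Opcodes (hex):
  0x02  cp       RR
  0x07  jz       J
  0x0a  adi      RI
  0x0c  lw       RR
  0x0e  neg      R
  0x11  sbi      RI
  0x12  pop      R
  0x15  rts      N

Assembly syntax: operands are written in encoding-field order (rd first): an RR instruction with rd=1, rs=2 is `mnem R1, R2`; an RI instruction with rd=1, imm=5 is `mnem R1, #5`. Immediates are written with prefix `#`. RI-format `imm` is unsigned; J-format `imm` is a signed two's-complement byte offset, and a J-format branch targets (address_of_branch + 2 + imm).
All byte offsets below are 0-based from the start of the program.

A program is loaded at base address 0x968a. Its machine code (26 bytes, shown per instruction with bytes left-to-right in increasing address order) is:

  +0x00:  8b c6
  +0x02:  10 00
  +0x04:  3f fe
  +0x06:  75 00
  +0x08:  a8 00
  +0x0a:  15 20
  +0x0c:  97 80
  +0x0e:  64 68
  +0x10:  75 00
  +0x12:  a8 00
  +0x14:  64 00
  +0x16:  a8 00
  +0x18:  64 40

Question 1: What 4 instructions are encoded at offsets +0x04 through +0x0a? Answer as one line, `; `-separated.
jz #-2; neg R10; rts; cp R10, R4

+0x04: 3f fe ⇒ word 0x3ffe (big)
  op=0x3ffe>>11=0x7 ⇒ jz (J)
  [10:0] imm=2046 (s11→-2) = #-2
+0x06: 75 00 ⇒ word 0x7500 (big)
  op=0x7500>>11=0xe ⇒ neg (R)
  [10:7] rd=10 = R10
+0x08: a8 00 ⇒ word 0xa800 (big)
  op=0xa800>>11=0x15 ⇒ rts (N)
+0x0a: 15 20 ⇒ word 0x1520 (big)
  op=0x1520>>11=0x2 ⇒ cp (RR)
  [10:7] rd=10 = R10
  [6:3] rs=4 = R4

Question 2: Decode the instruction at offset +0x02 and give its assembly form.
cp R0, R0

off 0x02: read 10 00 as big → 0x1000
  top 5b → 0x2 → cp [RR]
  rd@[10:7]=0x0 ⇒ R0
  rs@[6:3]=0x0 ⇒ R0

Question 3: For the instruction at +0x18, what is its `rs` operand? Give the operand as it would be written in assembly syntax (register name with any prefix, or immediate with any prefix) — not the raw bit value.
R8

@+18  big-endian(64 40) = 0x6440
  op=0x6440>>11=0xc ⇒ lw (RR)
  rd@[10:7]=0x8 ⇒ R8
  rs@[6:3]=0x8 ⇒ R8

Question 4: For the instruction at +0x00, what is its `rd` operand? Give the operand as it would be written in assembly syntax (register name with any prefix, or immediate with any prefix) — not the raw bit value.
R7

@+00  big-endian(8b c6) = 0x8bc6
  op=0x8bc6>>11=0x11 ⇒ sbi (RI)
  [10:7] rd=7 = R7
  [6:0] imm=70 = #70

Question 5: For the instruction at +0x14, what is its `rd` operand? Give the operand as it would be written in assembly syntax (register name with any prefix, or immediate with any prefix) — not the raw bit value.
R8

@+14  big-endian(64 00) = 0x6400
  top 5b → 0xc → lw [RR]
  rd@[10:7]=0x8 ⇒ R8
  rs@[6:3]=0x0 ⇒ R0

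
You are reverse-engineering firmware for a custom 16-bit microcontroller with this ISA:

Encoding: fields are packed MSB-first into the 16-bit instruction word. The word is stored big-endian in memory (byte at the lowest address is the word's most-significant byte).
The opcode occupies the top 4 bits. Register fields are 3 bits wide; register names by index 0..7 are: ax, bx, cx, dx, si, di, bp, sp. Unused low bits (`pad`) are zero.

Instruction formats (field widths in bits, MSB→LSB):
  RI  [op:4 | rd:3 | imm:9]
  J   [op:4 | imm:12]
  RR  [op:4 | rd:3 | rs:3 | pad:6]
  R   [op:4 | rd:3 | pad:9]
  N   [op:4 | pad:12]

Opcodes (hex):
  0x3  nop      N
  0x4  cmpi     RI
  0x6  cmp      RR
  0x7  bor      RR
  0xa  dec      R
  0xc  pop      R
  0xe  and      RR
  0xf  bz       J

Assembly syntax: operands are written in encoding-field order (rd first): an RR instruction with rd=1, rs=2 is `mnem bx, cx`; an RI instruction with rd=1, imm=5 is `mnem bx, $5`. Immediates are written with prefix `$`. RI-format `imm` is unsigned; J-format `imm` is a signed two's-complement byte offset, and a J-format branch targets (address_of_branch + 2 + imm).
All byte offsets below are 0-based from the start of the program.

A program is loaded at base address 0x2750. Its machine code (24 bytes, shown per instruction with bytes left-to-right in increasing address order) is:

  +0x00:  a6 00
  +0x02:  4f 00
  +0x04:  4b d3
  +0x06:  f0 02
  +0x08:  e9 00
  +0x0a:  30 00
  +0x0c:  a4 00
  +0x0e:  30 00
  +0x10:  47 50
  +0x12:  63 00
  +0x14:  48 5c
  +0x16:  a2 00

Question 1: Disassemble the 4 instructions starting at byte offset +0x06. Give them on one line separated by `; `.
bz $2; and si, si; nop; dec cx

@+06  big-endian(f0 02) = 0xf002
  op=0xf002>>12=0xf ⇒ bz (J)
  [11:0] imm=2 = $2
@+08  big-endian(e9 00) = 0xe900
  op=0xe900>>12=0xe ⇒ and (RR)
  [11:9] rd=4 = si
  [8:6] rs=4 = si
@+0a  big-endian(30 00) = 0x3000
  op=0x3000>>12=0x3 ⇒ nop (N)
@+0c  big-endian(a4 00) = 0xa400
  op=0xa400>>12=0xa ⇒ dec (R)
  [11:9] rd=2 = cx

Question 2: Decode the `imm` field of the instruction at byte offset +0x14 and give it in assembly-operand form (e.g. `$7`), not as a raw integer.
off 0x14: read 48 5c as big → 0x485c
  op=0x485c>>12=0x4 ⇒ cmpi (RI)
  rd: (w>>9)&0x7=0x4 → si
  imm: (w>>0)&0x1ff=0x5c → $92

$92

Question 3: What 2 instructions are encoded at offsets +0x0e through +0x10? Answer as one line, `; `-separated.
+0x0e: 30 00 ⇒ word 0x3000 (big)
  top 4b → 0x3 → nop [N]
+0x10: 47 50 ⇒ word 0x4750 (big)
  top 4b → 0x4 → cmpi [RI]
  rd@[11:9]=0x3 ⇒ dx
  imm@[8:0]=0x150 ⇒ $336

nop; cmpi dx, $336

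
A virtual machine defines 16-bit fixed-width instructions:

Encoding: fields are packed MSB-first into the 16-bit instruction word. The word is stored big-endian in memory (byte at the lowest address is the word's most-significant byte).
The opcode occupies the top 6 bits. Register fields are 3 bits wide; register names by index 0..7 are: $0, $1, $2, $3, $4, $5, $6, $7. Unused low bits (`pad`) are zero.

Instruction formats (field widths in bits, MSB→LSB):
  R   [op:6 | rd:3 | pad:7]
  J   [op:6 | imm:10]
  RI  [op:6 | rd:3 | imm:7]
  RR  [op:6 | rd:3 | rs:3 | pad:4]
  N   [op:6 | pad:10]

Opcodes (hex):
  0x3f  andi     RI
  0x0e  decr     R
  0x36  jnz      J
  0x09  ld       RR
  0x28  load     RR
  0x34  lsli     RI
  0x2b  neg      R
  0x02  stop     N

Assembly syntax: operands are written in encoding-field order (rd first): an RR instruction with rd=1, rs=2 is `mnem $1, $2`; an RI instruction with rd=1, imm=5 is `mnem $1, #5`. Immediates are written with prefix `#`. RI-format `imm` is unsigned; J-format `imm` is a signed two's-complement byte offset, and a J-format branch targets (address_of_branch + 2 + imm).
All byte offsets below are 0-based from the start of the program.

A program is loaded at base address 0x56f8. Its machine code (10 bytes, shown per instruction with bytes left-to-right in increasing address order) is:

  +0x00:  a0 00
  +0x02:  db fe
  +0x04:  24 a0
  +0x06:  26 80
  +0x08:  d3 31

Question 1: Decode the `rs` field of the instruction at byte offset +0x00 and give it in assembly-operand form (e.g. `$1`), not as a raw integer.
$0

off 0x00: read a0 00 as big → 0xa000
  op=0xa000>>10=0x28 ⇒ load (RR)
  rd: (w>>7)&0x7=0x0 → $0
  rs: (w>>4)&0x7=0x0 → $0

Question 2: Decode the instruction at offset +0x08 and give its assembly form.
lsli $6, #49

[08] d3 31 → 0xd331
  top 6b → 0x34 → lsli [RI]
  rd: (w>>7)&0x7=0x6 → $6
  imm: (w>>0)&0x7f=0x31 → #49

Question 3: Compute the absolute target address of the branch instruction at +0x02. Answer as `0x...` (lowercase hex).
[02] db fe → 0xdbfe
  top 6b → 0x36 → jnz [J]
  [9:0] imm=1022 (s10→-2) = #-2
  target = base 0x56f8 + off 0x02 + 2 + imm -2 = 0x56fa

0x56fa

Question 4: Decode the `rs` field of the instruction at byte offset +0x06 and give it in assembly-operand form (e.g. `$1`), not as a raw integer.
[06] 26 80 → 0x2680
  top 6b → 0x9 → ld [RR]
  rd: (w>>7)&0x7=0x5 → $5
  rs: (w>>4)&0x7=0x0 → $0

$0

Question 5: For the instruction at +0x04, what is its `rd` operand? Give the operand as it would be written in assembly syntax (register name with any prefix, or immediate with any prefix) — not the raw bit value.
$1

[04] 24 a0 → 0x24a0
  opcode bits[15:10]=0x9: ld/RR
  rd@[9:7]=0x1 ⇒ $1
  rs@[6:4]=0x2 ⇒ $2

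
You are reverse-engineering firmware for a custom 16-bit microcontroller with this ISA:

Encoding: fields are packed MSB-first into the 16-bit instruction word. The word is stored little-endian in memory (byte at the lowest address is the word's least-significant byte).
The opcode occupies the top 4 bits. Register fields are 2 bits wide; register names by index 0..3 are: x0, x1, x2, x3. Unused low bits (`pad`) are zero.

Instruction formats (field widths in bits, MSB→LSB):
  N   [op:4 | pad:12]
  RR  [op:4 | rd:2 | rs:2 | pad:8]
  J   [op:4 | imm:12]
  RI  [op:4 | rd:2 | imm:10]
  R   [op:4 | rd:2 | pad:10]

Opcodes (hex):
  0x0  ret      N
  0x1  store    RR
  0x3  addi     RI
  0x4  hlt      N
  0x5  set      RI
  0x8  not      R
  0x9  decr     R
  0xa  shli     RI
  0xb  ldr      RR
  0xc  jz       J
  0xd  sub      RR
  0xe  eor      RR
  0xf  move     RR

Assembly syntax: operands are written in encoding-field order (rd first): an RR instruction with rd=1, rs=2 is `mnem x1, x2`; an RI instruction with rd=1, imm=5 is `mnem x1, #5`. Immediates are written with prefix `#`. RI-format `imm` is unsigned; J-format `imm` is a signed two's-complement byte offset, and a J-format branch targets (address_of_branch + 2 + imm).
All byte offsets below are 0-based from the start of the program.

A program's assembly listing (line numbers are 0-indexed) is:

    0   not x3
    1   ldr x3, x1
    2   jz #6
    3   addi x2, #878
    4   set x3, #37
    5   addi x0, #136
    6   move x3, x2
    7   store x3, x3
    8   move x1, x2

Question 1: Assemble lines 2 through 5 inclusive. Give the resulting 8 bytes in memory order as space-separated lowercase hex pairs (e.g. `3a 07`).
06 c0 6e 3b 25 5c 88 30

L2: jz op=0xc:4|imm=6:12 ⇒ 0xc006 ⇒ little 06 c0
L3: addi op=0x3:4|rd=2:2|imm=878:10 ⇒ 0x3b6e ⇒ little 6e 3b
L4: set op=0x5:4|rd=3:2|imm=37:10 ⇒ 0x5c25 ⇒ little 25 5c
L5: addi op=0x3:4|rd=0:2|imm=136:10 ⇒ 0x3088 ⇒ little 88 30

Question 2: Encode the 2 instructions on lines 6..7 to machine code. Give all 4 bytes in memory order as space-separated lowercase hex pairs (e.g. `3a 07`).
00 fe 00 1f

6. move fields op=0xf:4|rd=3:2|rs=2:2|pad=0:8 → word fe00h → 00 fe
7. store fields op=0x1:4|rd=3:2|rs=3:2|pad=0:8 → word 1f00h → 00 1f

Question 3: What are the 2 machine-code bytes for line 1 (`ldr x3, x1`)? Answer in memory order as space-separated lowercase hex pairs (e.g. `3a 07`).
00 bd

L1: ldr op=0xb:4|rd=3:2|rs=1:2|pad=0:8 ⇒ 0xbd00 ⇒ little 00 bd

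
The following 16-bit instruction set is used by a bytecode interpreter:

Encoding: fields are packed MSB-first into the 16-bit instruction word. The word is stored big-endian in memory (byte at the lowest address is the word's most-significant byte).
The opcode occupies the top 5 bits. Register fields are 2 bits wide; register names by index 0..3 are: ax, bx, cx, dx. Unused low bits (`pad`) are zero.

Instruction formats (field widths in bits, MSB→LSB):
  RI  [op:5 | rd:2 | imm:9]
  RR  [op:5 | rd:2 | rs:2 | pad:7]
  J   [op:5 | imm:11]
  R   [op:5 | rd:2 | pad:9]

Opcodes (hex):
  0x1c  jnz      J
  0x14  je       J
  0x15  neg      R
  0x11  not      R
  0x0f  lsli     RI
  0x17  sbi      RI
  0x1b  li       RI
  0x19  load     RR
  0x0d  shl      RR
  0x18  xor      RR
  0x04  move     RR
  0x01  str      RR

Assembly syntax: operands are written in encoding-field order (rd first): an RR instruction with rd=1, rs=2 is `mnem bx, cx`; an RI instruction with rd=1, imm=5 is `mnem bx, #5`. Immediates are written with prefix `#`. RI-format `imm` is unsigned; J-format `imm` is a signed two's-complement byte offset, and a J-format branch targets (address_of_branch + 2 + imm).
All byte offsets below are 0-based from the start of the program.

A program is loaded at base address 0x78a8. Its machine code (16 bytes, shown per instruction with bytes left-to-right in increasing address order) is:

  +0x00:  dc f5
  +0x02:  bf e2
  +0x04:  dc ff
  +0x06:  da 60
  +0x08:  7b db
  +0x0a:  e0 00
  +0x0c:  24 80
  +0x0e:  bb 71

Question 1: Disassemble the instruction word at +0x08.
lsli bx, #475

[08] 7b db → 0x7bdb
  op=0x7bdb>>11=0xf ⇒ lsli (RI)
  rd: (w>>9)&0x3=0x1 → bx
  imm: (w>>0)&0x1ff=0x1db → #475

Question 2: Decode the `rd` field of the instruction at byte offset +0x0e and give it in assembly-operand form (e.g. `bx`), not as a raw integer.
bx

@+0e  big-endian(bb 71) = 0xbb71
  top 5b → 0x17 → sbi [RI]
  [10:9] rd=1 = bx
  [8:0] imm=369 = #369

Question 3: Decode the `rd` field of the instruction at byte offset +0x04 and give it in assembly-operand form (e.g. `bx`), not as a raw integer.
[04] dc ff → 0xdcff
  op=0xdcff>>11=0x1b ⇒ li (RI)
  rd@[10:9]=0x2 ⇒ cx
  imm@[8:0]=0xff ⇒ #255

cx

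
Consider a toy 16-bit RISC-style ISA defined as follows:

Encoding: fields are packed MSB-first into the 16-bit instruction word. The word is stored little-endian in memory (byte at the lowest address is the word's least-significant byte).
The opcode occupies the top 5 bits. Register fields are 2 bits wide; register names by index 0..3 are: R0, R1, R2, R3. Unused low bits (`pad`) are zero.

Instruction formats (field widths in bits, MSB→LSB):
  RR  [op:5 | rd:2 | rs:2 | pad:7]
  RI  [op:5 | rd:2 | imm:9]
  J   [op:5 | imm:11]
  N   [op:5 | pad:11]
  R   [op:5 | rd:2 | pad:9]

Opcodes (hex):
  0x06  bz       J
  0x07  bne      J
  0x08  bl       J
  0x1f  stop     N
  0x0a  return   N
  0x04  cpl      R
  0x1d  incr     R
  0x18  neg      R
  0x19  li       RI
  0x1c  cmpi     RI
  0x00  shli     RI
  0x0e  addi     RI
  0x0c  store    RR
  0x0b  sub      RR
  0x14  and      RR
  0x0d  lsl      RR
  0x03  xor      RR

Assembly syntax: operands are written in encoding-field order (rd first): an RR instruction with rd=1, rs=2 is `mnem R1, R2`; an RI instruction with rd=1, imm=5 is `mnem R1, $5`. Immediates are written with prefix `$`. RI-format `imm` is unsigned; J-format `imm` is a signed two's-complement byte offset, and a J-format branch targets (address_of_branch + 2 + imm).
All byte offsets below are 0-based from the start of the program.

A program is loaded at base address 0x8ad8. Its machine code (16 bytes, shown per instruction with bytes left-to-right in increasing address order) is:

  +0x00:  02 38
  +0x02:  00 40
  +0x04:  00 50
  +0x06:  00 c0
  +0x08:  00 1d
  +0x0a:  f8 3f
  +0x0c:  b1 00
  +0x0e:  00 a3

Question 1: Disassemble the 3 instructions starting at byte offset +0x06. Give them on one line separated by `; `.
off 0x06: read 00 c0 as little → 0xc000
  op=0xc000>>11=0x18 ⇒ neg (R)
  rd: (w>>9)&0x3=0x0 → R0
off 0x08: read 00 1d as little → 0x1d00
  op=0x1d00>>11=0x3 ⇒ xor (RR)
  rd: (w>>9)&0x3=0x2 → R2
  rs: (w>>7)&0x3=0x2 → R2
off 0x0a: read f8 3f as little → 0x3ff8
  op=0x3ff8>>11=0x7 ⇒ bne (J)
  imm: (w>>0)&0x7ff=0x7f8 (s11→-8) → $-8

neg R0; xor R2, R2; bne $-8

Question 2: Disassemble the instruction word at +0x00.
bne $2

[00] 02 38 → 0x3802
  top 5b → 0x7 → bne [J]
  imm: (w>>0)&0x7ff=0x2 → $2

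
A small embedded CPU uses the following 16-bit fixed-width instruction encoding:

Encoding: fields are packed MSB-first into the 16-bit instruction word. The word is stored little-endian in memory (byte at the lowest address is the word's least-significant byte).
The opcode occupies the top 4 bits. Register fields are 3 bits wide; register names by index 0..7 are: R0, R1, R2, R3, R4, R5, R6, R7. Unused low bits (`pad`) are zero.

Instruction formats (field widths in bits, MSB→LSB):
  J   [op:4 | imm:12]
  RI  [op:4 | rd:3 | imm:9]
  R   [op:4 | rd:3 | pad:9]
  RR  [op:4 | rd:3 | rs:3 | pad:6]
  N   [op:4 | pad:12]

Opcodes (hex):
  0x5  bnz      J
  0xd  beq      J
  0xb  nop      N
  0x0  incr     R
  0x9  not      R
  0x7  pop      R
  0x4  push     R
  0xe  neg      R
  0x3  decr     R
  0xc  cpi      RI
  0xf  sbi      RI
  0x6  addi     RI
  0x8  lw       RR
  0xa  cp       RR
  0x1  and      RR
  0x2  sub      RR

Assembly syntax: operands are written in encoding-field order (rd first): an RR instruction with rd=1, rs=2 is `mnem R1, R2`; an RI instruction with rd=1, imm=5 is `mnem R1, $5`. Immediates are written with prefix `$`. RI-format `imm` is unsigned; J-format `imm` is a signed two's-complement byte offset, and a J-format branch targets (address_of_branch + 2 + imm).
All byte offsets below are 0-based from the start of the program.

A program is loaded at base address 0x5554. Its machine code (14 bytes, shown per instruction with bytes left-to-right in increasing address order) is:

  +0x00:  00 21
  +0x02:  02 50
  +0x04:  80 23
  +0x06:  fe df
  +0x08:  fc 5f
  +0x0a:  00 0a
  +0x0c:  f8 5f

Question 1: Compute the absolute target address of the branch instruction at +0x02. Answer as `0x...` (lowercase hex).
off 0x02: read 02 50 as little → 0x5002
  top 4b → 0x5 → bnz [J]
  imm@[11:0]=0x2 ⇒ $2
  target = base 0x5554 + off 0x02 + 2 + imm 2 = 0x555a

0x555a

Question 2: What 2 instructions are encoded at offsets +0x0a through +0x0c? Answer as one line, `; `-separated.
incr R5; bnz $-8

[0a] 00 0a → 0x0a00
  opcode bits[15:12]=0x0: incr/R
  rd: (w>>9)&0x7=0x5 → R5
[0c] f8 5f → 0x5ff8
  opcode bits[15:12]=0x5: bnz/J
  imm: (w>>0)&0xfff=0xff8 (s12→-8) → $-8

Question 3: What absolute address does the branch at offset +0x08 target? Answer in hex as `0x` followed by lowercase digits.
0x555a

@+08  little-endian(fc 5f) = 0x5ffc
  opcode bits[15:12]=0x5: bnz/J
  imm@[11:0]=0xffc (s12→-4) ⇒ $-4
  target = base 0x5554 + off 0x08 + 2 + imm -4 = 0x555a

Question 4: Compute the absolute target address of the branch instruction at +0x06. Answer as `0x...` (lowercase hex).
0x555a

[06] fe df → 0xdffe
  top 4b → 0xd → beq [J]
  imm: (w>>0)&0xfff=0xffe (s12→-2) → $-2
  target = base 0x5554 + off 0x06 + 2 + imm -2 = 0x555a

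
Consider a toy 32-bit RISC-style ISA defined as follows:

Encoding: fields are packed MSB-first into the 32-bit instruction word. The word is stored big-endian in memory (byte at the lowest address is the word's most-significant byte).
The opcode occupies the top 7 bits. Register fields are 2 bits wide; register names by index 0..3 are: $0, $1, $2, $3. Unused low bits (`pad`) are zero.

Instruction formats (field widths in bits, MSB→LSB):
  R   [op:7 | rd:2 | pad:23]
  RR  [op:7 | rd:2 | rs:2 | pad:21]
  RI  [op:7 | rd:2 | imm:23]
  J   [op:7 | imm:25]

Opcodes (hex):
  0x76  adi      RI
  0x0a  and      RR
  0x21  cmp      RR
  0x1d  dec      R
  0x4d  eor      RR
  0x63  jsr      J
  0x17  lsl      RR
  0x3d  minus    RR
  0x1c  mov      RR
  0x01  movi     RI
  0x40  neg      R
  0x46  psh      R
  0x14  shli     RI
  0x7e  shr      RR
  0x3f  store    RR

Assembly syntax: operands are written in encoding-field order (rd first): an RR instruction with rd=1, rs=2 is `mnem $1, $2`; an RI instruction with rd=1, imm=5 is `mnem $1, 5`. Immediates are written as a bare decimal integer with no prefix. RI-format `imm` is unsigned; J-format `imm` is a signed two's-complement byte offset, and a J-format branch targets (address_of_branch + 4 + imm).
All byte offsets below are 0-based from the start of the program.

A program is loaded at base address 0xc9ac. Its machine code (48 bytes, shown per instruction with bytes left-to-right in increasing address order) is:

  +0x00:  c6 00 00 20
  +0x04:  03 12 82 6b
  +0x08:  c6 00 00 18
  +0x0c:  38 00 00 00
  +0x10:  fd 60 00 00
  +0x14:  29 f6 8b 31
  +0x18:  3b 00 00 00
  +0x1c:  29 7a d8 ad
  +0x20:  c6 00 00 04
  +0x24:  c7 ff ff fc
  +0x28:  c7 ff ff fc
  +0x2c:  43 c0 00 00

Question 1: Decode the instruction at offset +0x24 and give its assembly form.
off 0x24: read c7 ff ff fc as big → 0xc7fffffc
  top 7b → 0x63 → jsr [J]
  imm@[24:0]=0x1fffffc (s25→-4) ⇒ -4

jsr -4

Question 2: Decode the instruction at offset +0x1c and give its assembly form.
shli $2, 8050861

[1c] 29 7a d8 ad → 0x297ad8ad
  top 7b → 0x14 → shli [RI]
  [24:23] rd=2 = $2
  [22:0] imm=8050861 = 8050861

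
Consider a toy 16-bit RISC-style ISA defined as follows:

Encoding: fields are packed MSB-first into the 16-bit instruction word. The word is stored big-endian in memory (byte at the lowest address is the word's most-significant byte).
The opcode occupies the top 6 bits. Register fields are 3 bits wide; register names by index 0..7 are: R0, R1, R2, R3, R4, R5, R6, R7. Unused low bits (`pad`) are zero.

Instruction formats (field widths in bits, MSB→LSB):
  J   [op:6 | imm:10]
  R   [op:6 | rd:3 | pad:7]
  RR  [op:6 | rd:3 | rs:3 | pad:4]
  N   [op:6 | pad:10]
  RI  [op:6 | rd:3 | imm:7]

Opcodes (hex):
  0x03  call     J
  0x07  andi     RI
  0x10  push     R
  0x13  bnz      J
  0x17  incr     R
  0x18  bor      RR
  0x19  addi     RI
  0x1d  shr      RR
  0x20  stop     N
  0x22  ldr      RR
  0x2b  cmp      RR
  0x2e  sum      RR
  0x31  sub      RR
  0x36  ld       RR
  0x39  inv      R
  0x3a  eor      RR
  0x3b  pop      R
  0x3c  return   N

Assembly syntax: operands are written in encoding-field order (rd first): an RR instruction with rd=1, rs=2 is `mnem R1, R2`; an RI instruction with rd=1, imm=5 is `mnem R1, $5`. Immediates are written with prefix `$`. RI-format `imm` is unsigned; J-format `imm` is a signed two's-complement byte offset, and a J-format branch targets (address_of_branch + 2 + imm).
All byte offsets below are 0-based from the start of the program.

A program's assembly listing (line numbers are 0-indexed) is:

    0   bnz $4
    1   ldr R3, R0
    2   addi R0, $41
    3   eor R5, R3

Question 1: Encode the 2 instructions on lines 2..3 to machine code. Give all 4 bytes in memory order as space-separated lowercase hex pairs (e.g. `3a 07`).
64 29 ea b0

L2: addi op=0x19:6|rd=0:3|imm=41:7 ⇒ 0x6429 ⇒ big 64 29
L3: eor op=0x3a:6|rd=5:3|rs=3:3|pad=0:4 ⇒ 0xeab0 ⇒ big ea b0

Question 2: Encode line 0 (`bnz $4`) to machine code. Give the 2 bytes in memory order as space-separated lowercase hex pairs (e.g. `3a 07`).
line 0 (bnz): pack op=0x13:6|imm=4:10 = 0x4c04; big→ 4c 04

4c 04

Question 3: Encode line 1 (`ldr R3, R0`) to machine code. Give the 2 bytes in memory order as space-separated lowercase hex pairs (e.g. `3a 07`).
89 80

L1: ldr op=0x22:6|rd=3:3|rs=0:3|pad=0:4 ⇒ 0x8980 ⇒ big 89 80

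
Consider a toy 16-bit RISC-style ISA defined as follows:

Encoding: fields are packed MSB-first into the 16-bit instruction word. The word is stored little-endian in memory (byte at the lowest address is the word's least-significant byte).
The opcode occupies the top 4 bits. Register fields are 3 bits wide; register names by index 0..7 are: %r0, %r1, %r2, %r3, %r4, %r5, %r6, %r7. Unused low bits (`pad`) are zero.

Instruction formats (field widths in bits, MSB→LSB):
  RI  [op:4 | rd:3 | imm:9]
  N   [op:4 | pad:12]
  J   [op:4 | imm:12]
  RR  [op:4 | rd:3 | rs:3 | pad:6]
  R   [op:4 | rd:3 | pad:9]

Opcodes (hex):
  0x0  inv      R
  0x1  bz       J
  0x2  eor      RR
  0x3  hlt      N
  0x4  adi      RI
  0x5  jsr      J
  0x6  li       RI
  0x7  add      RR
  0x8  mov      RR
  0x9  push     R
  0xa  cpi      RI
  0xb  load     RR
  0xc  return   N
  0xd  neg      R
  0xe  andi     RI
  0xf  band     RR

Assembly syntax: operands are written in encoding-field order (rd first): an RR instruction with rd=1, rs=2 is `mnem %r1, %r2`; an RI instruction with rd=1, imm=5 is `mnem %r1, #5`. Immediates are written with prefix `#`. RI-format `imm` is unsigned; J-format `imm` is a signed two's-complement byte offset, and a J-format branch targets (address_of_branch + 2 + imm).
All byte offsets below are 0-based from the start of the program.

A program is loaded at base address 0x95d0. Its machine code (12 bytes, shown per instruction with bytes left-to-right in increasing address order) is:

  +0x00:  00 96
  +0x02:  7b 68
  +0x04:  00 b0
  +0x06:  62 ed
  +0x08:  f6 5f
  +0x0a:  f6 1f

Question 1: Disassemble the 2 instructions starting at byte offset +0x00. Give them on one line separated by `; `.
push %r3; li %r4, #123

off 0x00: read 00 96 as little → 0x9600
  opcode bits[15:12]=0x9: push/R
  rd: (w>>9)&0x7=0x3 → %r3
off 0x02: read 7b 68 as little → 0x687b
  opcode bits[15:12]=0x6: li/RI
  rd: (w>>9)&0x7=0x4 → %r4
  imm: (w>>0)&0x1ff=0x7b → #123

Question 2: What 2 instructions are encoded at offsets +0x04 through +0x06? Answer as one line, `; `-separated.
load %r0, %r0; andi %r6, #354

@+04  little-endian(00 b0) = 0xb000
  opcode bits[15:12]=0xb: load/RR
  rd@[11:9]=0x0 ⇒ %r0
  rs@[8:6]=0x0 ⇒ %r0
@+06  little-endian(62 ed) = 0xed62
  opcode bits[15:12]=0xe: andi/RI
  rd@[11:9]=0x6 ⇒ %r6
  imm@[8:0]=0x162 ⇒ #354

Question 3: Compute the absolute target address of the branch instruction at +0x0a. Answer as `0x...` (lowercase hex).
[0a] f6 1f → 0x1ff6
  top 4b → 0x1 → bz [J]
  imm@[11:0]=0xff6 (s12→-10) ⇒ #-10
  target = base 0x95d0 + off 0x0a + 2 + imm -10 = 0x95d2

0x95d2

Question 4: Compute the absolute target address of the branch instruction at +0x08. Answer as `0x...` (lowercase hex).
0x95d0

[08] f6 5f → 0x5ff6
  top 4b → 0x5 → jsr [J]
  imm@[11:0]=0xff6 (s12→-10) ⇒ #-10
  target = base 0x95d0 + off 0x08 + 2 + imm -10 = 0x95d0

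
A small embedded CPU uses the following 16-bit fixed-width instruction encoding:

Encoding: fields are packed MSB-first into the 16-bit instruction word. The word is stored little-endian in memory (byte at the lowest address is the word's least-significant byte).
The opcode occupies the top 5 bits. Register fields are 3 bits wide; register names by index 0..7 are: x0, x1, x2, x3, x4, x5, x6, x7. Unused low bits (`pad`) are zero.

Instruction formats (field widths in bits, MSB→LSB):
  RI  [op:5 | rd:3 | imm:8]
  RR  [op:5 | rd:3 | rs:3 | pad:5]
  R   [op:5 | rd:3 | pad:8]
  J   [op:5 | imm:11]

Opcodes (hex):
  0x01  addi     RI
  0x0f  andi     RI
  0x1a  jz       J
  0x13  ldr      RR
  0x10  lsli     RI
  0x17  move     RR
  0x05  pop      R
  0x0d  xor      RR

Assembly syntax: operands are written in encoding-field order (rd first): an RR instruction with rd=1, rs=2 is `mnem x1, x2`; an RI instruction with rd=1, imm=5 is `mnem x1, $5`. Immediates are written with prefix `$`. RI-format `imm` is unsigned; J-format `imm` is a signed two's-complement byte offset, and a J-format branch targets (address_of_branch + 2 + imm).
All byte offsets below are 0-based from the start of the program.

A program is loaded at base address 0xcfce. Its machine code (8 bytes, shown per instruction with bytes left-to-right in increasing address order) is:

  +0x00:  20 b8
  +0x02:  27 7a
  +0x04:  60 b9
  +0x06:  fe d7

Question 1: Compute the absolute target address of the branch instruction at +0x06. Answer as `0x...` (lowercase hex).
[06] fe d7 → 0xd7fe
  opcode bits[15:11]=0x1a: jz/J
  imm@[10:0]=0x7fe (s11→-2) ⇒ $-2
  target = base 0xcfce + off 0x06 + 2 + imm -2 = 0xcfd4

0xcfd4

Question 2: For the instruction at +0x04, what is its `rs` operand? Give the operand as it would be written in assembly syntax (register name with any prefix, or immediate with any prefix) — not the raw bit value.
@+04  little-endian(60 b9) = 0xb960
  top 5b → 0x17 → move [RR]
  rd@[10:8]=0x1 ⇒ x1
  rs@[7:5]=0x3 ⇒ x3

x3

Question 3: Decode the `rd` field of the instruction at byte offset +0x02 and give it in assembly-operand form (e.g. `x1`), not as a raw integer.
[02] 27 7a → 0x7a27
  op=0x7a27>>11=0xf ⇒ andi (RI)
  rd: (w>>8)&0x7=0x2 → x2
  imm: (w>>0)&0xff=0x27 → $39

x2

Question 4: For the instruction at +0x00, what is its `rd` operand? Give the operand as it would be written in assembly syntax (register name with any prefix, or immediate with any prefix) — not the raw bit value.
off 0x00: read 20 b8 as little → 0xb820
  top 5b → 0x17 → move [RR]
  rd: (w>>8)&0x7=0x0 → x0
  rs: (w>>5)&0x7=0x1 → x1

x0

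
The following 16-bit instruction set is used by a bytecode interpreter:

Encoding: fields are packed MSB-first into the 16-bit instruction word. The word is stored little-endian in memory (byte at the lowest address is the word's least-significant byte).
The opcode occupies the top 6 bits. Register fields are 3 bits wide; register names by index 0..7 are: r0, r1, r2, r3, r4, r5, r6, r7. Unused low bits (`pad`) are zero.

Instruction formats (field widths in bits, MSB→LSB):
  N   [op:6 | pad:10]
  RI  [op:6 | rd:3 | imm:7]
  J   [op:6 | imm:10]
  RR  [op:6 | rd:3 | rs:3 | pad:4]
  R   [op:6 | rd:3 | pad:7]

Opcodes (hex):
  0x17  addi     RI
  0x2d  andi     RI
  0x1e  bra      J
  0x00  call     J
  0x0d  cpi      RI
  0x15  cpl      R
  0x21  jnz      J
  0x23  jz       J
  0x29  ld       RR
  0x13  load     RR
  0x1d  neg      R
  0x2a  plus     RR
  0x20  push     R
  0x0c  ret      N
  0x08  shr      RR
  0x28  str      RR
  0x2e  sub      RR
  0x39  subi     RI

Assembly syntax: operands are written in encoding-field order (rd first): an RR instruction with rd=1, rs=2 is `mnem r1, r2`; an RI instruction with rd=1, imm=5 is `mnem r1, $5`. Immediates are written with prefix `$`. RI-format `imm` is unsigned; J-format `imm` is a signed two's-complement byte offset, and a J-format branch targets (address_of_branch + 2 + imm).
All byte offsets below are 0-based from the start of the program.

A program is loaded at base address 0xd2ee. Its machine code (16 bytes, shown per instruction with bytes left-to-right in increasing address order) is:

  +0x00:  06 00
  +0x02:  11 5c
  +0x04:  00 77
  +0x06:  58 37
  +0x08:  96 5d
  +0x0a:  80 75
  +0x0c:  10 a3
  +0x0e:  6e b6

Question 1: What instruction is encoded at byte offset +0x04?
off 0x04: read 00 77 as little → 0x7700
  top 6b → 0x1d → neg [R]
  rd: (w>>7)&0x7=0x6 → r6

neg r6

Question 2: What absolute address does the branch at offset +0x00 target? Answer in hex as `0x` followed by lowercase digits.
+0x00: 06 00 ⇒ word 0x0006 (little)
  top 6b → 0x0 → call [J]
  imm: (w>>0)&0x3ff=0x6 → $6
  target = base 0xd2ee + off 0x00 + 2 + imm 6 = 0xd2f6

0xd2f6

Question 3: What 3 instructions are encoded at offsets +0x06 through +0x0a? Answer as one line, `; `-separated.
+0x06: 58 37 ⇒ word 0x3758 (little)
  top 6b → 0xd → cpi [RI]
  rd: (w>>7)&0x7=0x6 → r6
  imm: (w>>0)&0x7f=0x58 → $88
+0x08: 96 5d ⇒ word 0x5d96 (little)
  top 6b → 0x17 → addi [RI]
  rd: (w>>7)&0x7=0x3 → r3
  imm: (w>>0)&0x7f=0x16 → $22
+0x0a: 80 75 ⇒ word 0x7580 (little)
  top 6b → 0x1d → neg [R]
  rd: (w>>7)&0x7=0x3 → r3

cpi r6, $88; addi r3, $22; neg r3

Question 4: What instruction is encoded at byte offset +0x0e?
+0x0e: 6e b6 ⇒ word 0xb66e (little)
  opcode bits[15:10]=0x2d: andi/RI
  rd@[9:7]=0x4 ⇒ r4
  imm@[6:0]=0x6e ⇒ $110

andi r4, $110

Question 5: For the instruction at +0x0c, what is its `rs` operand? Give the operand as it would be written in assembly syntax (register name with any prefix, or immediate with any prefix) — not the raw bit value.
+0x0c: 10 a3 ⇒ word 0xa310 (little)
  op=0xa310>>10=0x28 ⇒ str (RR)
  rd@[9:7]=0x6 ⇒ r6
  rs@[6:4]=0x1 ⇒ r1

r1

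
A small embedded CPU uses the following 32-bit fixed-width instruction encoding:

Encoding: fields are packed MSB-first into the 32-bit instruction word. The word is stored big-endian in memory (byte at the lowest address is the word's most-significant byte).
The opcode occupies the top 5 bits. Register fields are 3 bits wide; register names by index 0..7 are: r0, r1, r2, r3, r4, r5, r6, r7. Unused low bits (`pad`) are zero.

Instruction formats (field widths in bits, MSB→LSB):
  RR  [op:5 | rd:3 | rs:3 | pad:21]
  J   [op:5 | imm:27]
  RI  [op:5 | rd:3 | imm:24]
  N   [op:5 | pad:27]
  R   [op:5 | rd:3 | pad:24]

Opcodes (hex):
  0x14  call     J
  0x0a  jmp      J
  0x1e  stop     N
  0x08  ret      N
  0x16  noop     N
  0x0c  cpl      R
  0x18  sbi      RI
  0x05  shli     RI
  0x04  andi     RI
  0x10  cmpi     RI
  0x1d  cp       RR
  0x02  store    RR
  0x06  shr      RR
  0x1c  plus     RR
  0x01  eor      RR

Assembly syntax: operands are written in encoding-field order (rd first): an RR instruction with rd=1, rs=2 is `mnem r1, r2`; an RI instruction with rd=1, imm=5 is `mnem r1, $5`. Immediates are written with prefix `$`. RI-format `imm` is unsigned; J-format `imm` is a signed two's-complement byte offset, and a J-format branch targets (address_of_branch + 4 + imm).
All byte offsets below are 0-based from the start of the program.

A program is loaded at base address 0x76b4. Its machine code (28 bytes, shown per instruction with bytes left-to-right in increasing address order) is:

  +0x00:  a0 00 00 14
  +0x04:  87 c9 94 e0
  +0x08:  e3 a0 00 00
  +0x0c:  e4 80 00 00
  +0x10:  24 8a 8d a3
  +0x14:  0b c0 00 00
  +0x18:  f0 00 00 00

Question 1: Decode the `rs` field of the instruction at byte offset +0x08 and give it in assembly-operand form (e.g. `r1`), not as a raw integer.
r5

off 0x08: read e3 a0 00 00 as big → 0xe3a00000
  opcode bits[31:27]=0x1c: plus/RR
  rd: (w>>24)&0x7=0x3 → r3
  rs: (w>>21)&0x7=0x5 → r5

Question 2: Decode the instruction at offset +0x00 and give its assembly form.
@+00  big-endian(a0 00 00 14) = 0xa0000014
  opcode bits[31:27]=0x14: call/J
  imm: (w>>0)&0x7ffffff=0x14 → $20

call $20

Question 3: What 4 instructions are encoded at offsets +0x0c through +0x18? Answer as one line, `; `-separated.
plus r4, r4; andi r4, $9080227; eor r3, r6; stop

@+0c  big-endian(e4 80 00 00) = 0xe4800000
  top 5b → 0x1c → plus [RR]
  [26:24] rd=4 = r4
  [23:21] rs=4 = r4
@+10  big-endian(24 8a 8d a3) = 0x248a8da3
  top 5b → 0x4 → andi [RI]
  [26:24] rd=4 = r4
  [23:0] imm=9080227 = $9080227
@+14  big-endian(0b c0 00 00) = 0x0bc00000
  top 5b → 0x1 → eor [RR]
  [26:24] rd=3 = r3
  [23:21] rs=6 = r6
@+18  big-endian(f0 00 00 00) = 0xf0000000
  top 5b → 0x1e → stop [N]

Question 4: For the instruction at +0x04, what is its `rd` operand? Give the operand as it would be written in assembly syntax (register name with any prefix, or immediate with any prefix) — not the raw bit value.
r7

off 0x04: read 87 c9 94 e0 as big → 0x87c994e0
  top 5b → 0x10 → cmpi [RI]
  rd@[26:24]=0x7 ⇒ r7
  imm@[23:0]=0xc994e0 ⇒ $13210848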